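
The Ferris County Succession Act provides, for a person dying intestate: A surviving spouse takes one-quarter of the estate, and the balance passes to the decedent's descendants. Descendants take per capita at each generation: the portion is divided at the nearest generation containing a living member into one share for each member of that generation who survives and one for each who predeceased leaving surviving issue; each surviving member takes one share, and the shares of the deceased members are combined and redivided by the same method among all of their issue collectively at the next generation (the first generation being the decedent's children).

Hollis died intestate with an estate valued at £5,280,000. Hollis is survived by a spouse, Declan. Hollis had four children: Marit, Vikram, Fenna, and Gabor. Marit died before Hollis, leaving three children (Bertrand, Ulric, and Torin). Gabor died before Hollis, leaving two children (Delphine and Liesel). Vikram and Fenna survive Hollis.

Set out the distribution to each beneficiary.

Declan takes one-quarter of £5,280,000 = £1,320,000. The remaining £3,960,000 passes to the descendants.
The descendants' portion (£3,960,000) is divided at the children's generation into 4 shares of £990,000. Vikram and Fenna each take £990,000. The 2 shares of the deceased (Marit and Gabor) are combined into a pool of £1,980,000.
That pool (£1,980,000) is divided at the grandchildren's generation equally among Bertrand, Ulric, Torin, Delphine, and Liesel: £396,000 each.

Declan: £1,320,000; Bertrand: £396,000; Ulric: £396,000; Torin: £396,000; Vikram: £990,000; Fenna: £990,000; Delphine: £396,000; Liesel: £396,000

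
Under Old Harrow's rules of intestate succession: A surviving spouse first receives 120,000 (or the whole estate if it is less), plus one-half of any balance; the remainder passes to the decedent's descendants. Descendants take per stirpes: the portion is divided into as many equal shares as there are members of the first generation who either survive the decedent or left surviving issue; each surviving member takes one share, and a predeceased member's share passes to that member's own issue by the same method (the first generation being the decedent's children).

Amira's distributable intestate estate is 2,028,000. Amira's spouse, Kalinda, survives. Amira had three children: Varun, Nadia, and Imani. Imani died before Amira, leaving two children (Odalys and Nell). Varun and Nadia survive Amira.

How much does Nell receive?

Kalinda first takes 120,000, leaving a balance of 1,908,000. Kalinda then takes one-half of the balance (954,000), for a total of 1,074,000. The remaining 954,000 passes to the descendants.
The descendants' portion (954,000) is divided into 3 shares of 318,000: Varun and Nadia each take 318,000; Imani's 318,000 share passes to Imani's issue.
Imani's share (318,000) is divided into 2 shares of 159,000: Odalys and Nell each take 159,000.

Nell receives 159,000.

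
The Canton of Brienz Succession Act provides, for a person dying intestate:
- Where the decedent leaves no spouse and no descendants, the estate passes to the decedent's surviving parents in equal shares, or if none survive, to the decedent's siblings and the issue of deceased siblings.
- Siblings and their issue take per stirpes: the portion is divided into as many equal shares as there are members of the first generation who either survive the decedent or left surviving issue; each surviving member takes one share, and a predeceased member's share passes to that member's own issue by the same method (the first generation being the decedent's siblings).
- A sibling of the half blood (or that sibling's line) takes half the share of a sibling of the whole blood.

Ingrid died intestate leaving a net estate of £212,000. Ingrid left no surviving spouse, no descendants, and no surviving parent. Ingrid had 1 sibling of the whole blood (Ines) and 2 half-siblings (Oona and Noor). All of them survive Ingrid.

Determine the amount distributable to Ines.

The entire £212,000 passes to the siblings and their issue.
Counting each half-blood sibling's line as half a unit, there are 2 units in £212,000, so one unit is £106,000. Whole-blood lines (Ines) take £106,000 each; half-blood lines (Oona and Noor) take £53,000 each.

Ines receives £106,000.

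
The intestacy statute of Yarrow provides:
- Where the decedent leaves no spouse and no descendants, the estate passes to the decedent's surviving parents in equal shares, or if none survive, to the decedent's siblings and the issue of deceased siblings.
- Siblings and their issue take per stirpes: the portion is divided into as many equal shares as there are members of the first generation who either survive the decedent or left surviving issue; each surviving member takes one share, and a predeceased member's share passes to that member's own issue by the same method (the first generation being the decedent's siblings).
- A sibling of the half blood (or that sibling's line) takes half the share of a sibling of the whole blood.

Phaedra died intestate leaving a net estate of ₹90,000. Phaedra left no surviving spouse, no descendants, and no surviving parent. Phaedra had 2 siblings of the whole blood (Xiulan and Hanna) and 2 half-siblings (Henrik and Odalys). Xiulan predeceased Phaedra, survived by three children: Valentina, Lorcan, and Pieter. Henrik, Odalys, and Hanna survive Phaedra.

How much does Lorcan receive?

Lorcan receives ₹10,000.

The entire ₹90,000 passes to the siblings and their issue.
Counting each half-blood sibling's line as half a unit, there are 3 units in ₹90,000, so one unit is ₹30,000. Whole-blood lines (Xiulan and Hanna) take ₹30,000 each; half-blood lines (Henrik and Odalys) take ₹15,000 each.
Xiulan's share (₹30,000) is divided into 3 shares of ₹10,000: Valentina, Lorcan, and Pieter each take ₹10,000.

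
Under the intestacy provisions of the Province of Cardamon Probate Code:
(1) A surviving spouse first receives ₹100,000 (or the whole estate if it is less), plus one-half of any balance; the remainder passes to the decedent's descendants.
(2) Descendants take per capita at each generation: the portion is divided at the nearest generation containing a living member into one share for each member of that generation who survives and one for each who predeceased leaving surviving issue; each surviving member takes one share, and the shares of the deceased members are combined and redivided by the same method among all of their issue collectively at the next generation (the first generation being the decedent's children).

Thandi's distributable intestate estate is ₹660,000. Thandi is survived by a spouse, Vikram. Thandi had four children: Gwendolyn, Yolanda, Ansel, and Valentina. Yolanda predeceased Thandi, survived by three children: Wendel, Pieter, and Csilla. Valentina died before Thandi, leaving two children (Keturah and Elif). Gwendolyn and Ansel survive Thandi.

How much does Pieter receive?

Vikram first takes ₹100,000, leaving a balance of ₹560,000. Vikram then takes one-half of the balance (₹280,000), for a total of ₹380,000. The remaining ₹280,000 passes to the descendants.
The descendants' portion (₹280,000) is divided at the children's generation into 4 shares of ₹70,000. Gwendolyn and Ansel each take ₹70,000. The 2 shares of the deceased (Yolanda and Valentina) are combined into a pool of ₹140,000.
That pool (₹140,000) is divided at the grandchildren's generation equally among Wendel, Pieter, Csilla, Keturah, and Elif: ₹28,000 each.

Pieter receives ₹28,000.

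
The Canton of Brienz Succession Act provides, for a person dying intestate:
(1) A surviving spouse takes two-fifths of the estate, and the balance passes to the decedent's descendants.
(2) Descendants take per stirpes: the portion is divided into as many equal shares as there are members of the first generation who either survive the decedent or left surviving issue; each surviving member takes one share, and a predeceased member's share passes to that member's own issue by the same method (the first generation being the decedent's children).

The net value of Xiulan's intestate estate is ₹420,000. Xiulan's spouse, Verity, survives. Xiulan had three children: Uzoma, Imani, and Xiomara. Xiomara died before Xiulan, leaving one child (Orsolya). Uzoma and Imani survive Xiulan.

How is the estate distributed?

Verity takes two-fifths of ₹420,000 = ₹168,000. The remaining ₹252,000 passes to the descendants.
The descendants' portion (₹252,000) is divided into 3 shares of ₹84,000: Uzoma and Imani each take ₹84,000; Xiomara's ₹84,000 share passes to Xiomara's issue.
Xiomara's share (₹84,000) passes entirely to Orsolya.

Verity: ₹168,000; Uzoma: ₹84,000; Imani: ₹84,000; Orsolya: ₹84,000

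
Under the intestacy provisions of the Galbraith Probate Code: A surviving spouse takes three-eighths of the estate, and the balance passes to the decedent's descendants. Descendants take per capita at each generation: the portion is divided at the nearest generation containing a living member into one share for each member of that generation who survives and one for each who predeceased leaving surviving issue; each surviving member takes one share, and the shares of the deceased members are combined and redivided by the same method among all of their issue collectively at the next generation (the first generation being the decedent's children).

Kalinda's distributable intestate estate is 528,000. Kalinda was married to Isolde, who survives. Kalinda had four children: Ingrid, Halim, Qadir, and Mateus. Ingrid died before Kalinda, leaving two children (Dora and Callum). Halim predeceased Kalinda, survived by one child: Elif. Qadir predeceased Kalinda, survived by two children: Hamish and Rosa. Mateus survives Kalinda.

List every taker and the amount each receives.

Isolde: 198,000; Dora: 49,500; Callum: 49,500; Elif: 49,500; Hamish: 49,500; Rosa: 49,500; Mateus: 82,500

Isolde takes three-eighths of 528,000 = 198,000. The remaining 330,000 passes to the descendants.
The descendants' portion (330,000) is divided at the children's generation into 4 shares of 82,500. Mateus takes 82,500. The 3 shares of the deceased (Ingrid, Halim, and Qadir) are combined into a pool of 247,500.
That pool (247,500) is divided at the grandchildren's generation equally among Dora, Callum, Elif, Hamish, and Rosa: 49,500 each.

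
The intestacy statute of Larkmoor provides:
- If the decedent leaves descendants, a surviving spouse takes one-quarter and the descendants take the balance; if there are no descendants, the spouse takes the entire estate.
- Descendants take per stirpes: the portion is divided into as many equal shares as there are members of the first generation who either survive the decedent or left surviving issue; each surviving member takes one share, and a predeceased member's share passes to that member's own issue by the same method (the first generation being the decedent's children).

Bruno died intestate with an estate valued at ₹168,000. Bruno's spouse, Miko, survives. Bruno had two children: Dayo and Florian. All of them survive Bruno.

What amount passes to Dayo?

Miko takes one-quarter of ₹168,000 = ₹42,000. The remaining ₹126,000 passes to the descendants.
The descendants' portion (₹126,000) is divided into 2 shares of ₹63,000: Dayo and Florian each take ₹63,000.

Dayo receives ₹63,000.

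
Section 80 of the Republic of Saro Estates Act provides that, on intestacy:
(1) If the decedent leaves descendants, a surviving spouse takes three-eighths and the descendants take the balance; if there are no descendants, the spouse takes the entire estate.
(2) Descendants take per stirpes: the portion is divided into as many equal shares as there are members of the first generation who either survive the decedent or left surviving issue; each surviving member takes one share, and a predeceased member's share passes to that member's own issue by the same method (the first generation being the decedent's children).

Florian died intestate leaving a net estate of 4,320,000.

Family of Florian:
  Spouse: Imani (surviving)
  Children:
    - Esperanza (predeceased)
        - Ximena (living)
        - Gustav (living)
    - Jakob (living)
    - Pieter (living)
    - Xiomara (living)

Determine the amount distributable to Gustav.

Imani takes three-eighths of 4,320,000 = 1,620,000. The remaining 2,700,000 passes to the descendants.
The descendants' portion (2,700,000) is divided into 4 shares of 675,000: Jakob, Pieter, and Xiomara each take 675,000; Esperanza's 675,000 share passes to Esperanza's issue.
Esperanza's share (675,000) is divided into 2 shares of 337,500: Ximena and Gustav each take 337,500.

Gustav receives 337,500.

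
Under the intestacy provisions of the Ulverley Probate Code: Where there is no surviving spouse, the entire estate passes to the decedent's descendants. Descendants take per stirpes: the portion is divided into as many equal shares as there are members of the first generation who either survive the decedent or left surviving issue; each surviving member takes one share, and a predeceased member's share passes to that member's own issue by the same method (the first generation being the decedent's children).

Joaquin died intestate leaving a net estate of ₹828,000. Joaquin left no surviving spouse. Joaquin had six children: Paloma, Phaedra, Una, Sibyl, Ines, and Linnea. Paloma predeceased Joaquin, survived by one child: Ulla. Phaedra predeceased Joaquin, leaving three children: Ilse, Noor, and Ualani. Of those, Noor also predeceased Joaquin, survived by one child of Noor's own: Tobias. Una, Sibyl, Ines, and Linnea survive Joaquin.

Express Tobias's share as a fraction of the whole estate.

Tobias receives 1/18 of the estate.

The entire ₹828,000 passes to the descendants.
That amount (₹828,000) is divided into 6 shares of ₹138,000: Una, Sibyl, Ines, and Linnea each take ₹138,000; Paloma's ₹138,000 share passes to Paloma's issue; Phaedra's ₹138,000 share passes to Phaedra's issue.
Paloma's share (₹138,000) passes entirely to Ulla.
Phaedra's share (₹138,000) is divided into 3 shares of ₹46,000: Ilse and Ualani each take ₹46,000; Noor's ₹46,000 share passes to Noor's issue.
Noor's share (₹46,000) passes entirely to Tobias.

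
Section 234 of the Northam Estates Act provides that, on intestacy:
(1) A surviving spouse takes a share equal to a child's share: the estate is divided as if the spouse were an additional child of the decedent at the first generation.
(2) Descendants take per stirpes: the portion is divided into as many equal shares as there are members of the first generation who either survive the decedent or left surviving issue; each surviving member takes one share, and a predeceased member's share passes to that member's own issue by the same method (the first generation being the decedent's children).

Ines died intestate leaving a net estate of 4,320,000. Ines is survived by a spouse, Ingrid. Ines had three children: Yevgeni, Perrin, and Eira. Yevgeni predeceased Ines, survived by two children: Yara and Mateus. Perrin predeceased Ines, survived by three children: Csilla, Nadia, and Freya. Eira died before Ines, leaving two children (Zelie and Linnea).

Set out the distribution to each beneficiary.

Ingrid: 1,080,000; Yara: 540,000; Mateus: 540,000; Csilla: 360,000; Nadia: 360,000; Freya: 360,000; Zelie: 540,000; Linnea: 540,000

The spouse counts as an additional share at the children's level, so there are 4 primary shares of 1,080,000. Ingrid takes one such share (1,080,000).
The children's combined portion (3,240,000) is divided into 3 shares of 1,080,000: Yevgeni's 1,080,000 share passes to Yevgeni's issue; Perrin's 1,080,000 share passes to Perrin's issue; Eira's 1,080,000 share passes to Eira's issue.
Yevgeni's share (1,080,000) is divided into 2 shares of 540,000: Yara and Mateus each take 540,000.
Perrin's share (1,080,000) is divided into 3 shares of 360,000: Csilla, Nadia, and Freya each take 360,000.
Eira's share (1,080,000) is divided into 2 shares of 540,000: Zelie and Linnea each take 540,000.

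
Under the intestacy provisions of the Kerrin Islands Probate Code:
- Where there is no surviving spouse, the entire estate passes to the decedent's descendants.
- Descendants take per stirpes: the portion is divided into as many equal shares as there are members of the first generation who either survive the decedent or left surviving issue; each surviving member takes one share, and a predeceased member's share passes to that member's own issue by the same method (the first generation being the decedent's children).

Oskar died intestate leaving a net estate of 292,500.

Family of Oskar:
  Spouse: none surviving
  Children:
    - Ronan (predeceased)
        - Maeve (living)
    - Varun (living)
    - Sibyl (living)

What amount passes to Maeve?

Maeve receives 97,500.

The entire 292,500 passes to the descendants.
That amount (292,500) is divided into 3 shares of 97,500: Varun and Sibyl each take 97,500; Ronan's 97,500 share passes to Ronan's issue.
Ronan's share (97,500) passes entirely to Maeve.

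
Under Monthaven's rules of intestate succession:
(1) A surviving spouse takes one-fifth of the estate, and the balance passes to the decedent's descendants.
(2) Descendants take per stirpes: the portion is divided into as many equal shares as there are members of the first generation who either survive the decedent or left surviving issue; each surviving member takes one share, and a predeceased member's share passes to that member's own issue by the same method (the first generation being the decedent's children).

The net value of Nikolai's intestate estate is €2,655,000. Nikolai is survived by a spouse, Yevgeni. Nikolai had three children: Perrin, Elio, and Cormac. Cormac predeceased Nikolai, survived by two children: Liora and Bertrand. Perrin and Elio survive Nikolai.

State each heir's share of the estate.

Yevgeni takes one-fifth of €2,655,000 = €531,000. The remaining €2,124,000 passes to the descendants.
The descendants' portion (€2,124,000) is divided into 3 shares of €708,000: Perrin and Elio each take €708,000; Cormac's €708,000 share passes to Cormac's issue.
Cormac's share (€708,000) is divided into 2 shares of €354,000: Liora and Bertrand each take €354,000.

Yevgeni: €531,000; Perrin: €708,000; Elio: €708,000; Liora: €354,000; Bertrand: €354,000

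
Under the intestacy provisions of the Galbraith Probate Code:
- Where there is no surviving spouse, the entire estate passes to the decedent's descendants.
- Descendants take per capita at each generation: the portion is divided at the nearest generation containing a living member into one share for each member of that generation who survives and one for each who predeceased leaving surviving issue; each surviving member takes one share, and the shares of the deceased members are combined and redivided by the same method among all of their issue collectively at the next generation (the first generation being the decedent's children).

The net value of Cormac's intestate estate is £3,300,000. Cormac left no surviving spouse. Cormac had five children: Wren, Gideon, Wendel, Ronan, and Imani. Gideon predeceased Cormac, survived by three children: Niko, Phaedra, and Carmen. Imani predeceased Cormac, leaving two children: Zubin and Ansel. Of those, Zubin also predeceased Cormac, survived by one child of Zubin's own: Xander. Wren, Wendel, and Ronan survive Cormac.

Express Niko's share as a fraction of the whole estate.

Niko receives 2/25 of the estate.

The entire £3,300,000 passes to the descendants.
That amount (£3,300,000) is divided at the children's generation into 5 shares of £660,000. Wren, Wendel, and Ronan each take £660,000. The 2 shares of the deceased (Gideon and Imani) are combined into a pool of £1,320,000.
That pool (£1,320,000) is divided at the grandchildren's generation into 5 shares of £264,000. Niko, Phaedra, Carmen, and Ansel each take £264,000. The remaining share for the deceased Zubin (£264,000) is carried to the next generation.
That pool (£264,000) passes entirely to Xander, the sole taker at the great-grandchildren's generation.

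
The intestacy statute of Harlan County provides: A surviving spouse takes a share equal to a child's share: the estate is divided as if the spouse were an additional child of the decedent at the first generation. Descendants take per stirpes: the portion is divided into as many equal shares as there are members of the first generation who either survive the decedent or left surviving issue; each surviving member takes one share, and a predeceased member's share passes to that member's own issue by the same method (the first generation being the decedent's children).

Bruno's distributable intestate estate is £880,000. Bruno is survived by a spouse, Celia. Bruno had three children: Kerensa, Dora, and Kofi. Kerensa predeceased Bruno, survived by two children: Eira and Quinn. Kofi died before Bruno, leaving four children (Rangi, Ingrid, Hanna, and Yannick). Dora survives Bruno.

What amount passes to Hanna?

Hanna receives £55,000.

The spouse counts as an additional share at the children's level, so there are 4 primary shares of £220,000. Celia takes one such share (£220,000).
The children's combined portion (£660,000) is divided into 3 shares of £220,000: Dora takes £220,000; Kerensa's £220,000 share passes to Kerensa's issue; Kofi's £220,000 share passes to Kofi's issue.
Kerensa's share (£220,000) is divided into 2 shares of £110,000: Eira and Quinn each take £110,000.
Kofi's share (£220,000) is divided into 4 shares of £55,000: Rangi, Ingrid, Hanna, and Yannick each take £55,000.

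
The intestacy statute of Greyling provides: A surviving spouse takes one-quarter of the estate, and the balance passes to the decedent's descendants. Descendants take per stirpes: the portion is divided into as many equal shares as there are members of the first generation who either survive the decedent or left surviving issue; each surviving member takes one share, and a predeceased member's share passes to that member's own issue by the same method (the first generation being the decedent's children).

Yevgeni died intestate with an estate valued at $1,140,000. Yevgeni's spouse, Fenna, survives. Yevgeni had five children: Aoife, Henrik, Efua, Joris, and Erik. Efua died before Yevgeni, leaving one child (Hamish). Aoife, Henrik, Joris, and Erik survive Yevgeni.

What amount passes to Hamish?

Hamish receives $171,000.

Fenna takes one-quarter of $1,140,000 = $285,000. The remaining $855,000 passes to the descendants.
The descendants' portion ($855,000) is divided into 5 shares of $171,000: Aoife, Henrik, Joris, and Erik each take $171,000; Efua's $171,000 share passes to Efua's issue.
Efua's share ($171,000) passes entirely to Hamish.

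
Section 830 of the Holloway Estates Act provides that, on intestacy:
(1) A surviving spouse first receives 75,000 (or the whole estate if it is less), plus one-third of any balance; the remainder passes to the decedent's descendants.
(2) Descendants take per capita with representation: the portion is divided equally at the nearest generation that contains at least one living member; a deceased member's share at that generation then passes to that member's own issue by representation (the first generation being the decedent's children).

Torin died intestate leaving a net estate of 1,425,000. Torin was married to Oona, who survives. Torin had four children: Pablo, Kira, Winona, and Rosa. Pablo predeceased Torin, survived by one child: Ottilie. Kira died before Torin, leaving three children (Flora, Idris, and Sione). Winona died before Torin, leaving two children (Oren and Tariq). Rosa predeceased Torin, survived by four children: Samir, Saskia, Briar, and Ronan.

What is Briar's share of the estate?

Briar receives 90,000.

Oona first takes 75,000, leaving a balance of 1,350,000. Oona then takes one-third of the balance (450,000), for a total of 525,000. The remaining 900,000 passes to the descendants.
No child survives, so the initial division is made at the grandchildren's generation.
The descendants' portion (900,000) is divided into 10 shares of 90,000: Ottilie, Flora, Idris, Sione, Oren, Tariq, Samir, Saskia, Briar, and Ronan each take 90,000.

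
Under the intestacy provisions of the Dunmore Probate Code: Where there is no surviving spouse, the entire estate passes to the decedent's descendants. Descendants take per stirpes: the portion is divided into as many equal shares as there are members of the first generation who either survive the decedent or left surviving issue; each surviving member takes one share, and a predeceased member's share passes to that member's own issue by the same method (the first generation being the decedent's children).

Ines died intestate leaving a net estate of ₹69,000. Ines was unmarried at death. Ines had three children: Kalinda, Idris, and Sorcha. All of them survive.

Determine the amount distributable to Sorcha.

Sorcha receives ₹23,000.

The entire ₹69,000 passes to the descendants.
That amount (₹69,000) is divided into 3 shares of ₹23,000: Kalinda, Idris, and Sorcha each take ₹23,000.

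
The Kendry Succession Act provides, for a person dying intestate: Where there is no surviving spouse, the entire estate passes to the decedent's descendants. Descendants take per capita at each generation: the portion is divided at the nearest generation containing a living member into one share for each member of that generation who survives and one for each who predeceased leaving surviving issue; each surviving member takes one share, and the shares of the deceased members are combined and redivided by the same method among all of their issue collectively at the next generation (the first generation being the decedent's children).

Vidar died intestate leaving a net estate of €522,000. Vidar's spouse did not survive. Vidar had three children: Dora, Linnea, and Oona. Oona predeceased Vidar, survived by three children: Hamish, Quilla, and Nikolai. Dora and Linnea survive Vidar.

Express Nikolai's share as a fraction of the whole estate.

The entire €522,000 passes to the descendants.
That amount (€522,000) is divided at the children's generation into 3 shares of €174,000. Dora and Linnea each take €174,000. The remaining share for the deceased Oona (€174,000) is carried to the next generation.
That pool (€174,000) is divided at the grandchildren's generation equally among Hamish, Quilla, and Nikolai: €58,000 each.

Nikolai receives 1/9 of the estate.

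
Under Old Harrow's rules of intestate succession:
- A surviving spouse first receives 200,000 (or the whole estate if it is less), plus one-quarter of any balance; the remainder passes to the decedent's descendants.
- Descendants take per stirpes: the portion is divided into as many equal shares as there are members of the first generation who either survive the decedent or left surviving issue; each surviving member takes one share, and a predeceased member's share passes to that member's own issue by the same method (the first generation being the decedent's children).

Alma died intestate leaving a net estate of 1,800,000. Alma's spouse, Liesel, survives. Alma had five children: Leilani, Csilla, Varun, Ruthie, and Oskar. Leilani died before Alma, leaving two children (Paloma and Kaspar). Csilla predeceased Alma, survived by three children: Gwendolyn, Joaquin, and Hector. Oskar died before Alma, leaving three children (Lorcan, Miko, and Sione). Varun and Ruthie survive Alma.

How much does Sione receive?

Liesel first takes 200,000, leaving a balance of 1,600,000. Liesel then takes one-quarter of the balance (400,000), for a total of 600,000. The remaining 1,200,000 passes to the descendants.
The descendants' portion (1,200,000) is divided into 5 shares of 240,000: Varun and Ruthie each take 240,000; Leilani's 240,000 share passes to Leilani's issue; Csilla's 240,000 share passes to Csilla's issue; Oskar's 240,000 share passes to Oskar's issue.
Leilani's share (240,000) is divided into 2 shares of 120,000: Paloma and Kaspar each take 120,000.
Csilla's share (240,000) is divided into 3 shares of 80,000: Gwendolyn, Joaquin, and Hector each take 80,000.
Oskar's share (240,000) is divided into 3 shares of 80,000: Lorcan, Miko, and Sione each take 80,000.

Sione receives 80,000.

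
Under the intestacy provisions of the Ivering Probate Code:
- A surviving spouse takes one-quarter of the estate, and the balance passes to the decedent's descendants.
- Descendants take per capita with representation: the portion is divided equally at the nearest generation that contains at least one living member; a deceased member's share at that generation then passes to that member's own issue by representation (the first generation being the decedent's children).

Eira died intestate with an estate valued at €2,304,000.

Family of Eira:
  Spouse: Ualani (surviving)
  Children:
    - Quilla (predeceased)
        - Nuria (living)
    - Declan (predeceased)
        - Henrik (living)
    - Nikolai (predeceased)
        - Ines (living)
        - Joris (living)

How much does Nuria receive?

Ualani takes one-quarter of €2,304,000 = €576,000. The remaining €1,728,000 passes to the descendants.
No child survives, so the initial division is made at the grandchildren's generation.
The descendants' portion (€1,728,000) is divided into 4 shares of €432,000: Nuria, Henrik, Ines, and Joris each take €432,000.

Nuria receives €432,000.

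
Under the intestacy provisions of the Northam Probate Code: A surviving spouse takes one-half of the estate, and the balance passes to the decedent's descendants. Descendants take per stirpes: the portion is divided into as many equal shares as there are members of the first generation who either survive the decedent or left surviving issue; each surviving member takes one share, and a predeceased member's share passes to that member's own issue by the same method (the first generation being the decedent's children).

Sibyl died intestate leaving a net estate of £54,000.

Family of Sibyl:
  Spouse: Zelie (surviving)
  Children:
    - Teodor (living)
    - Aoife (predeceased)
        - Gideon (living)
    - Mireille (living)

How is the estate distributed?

Zelie takes one-half of £54,000 = £27,000. The remaining £27,000 passes to the descendants.
The descendants' portion (£27,000) is divided into 3 shares of £9,000: Teodor and Mireille each take £9,000; Aoife's £9,000 share passes to Aoife's issue.
Aoife's share (£9,000) passes entirely to Gideon.

Zelie: £27,000; Teodor: £9,000; Gideon: £9,000; Mireille: £9,000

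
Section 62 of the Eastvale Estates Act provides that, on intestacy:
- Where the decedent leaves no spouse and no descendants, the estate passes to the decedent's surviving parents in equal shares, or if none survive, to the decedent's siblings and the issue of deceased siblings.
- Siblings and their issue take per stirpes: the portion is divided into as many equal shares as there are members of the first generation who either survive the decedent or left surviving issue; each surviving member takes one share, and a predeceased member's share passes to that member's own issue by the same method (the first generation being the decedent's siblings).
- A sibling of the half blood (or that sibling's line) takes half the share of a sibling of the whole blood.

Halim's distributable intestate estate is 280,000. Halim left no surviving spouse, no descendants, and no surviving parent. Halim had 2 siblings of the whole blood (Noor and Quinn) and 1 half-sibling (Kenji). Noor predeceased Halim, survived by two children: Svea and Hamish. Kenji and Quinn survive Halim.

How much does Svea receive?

The entire 280,000 passes to the siblings and their issue.
Counting each half-blood sibling's line as half a unit, there are 5/2 units in 280,000, so one unit is 112,000. Whole-blood lines (Noor and Quinn) take 112,000 each; half-blood lines (Kenji) take 56,000 each.
Noor's share (112,000) is divided into 2 shares of 56,000: Svea and Hamish each take 56,000.

Svea receives 56,000.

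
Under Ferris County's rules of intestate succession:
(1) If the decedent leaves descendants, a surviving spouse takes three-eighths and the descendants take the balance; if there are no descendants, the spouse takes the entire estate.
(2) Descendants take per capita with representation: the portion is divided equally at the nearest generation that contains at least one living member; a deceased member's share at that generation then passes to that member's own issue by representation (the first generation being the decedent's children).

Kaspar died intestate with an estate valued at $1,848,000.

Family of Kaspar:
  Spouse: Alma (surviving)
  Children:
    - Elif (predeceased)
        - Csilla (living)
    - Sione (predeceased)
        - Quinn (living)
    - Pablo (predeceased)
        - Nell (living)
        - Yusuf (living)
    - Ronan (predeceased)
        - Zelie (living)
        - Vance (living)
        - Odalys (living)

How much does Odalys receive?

Alma takes three-eighths of $1,848,000 = $693,000. The remaining $1,155,000 passes to the descendants.
No child survives, so the initial division is made at the grandchildren's generation.
The descendants' portion ($1,155,000) is divided into 7 shares of $165,000: Csilla, Quinn, Nell, Yusuf, Zelie, Vance, and Odalys each take $165,000.

Odalys receives $165,000.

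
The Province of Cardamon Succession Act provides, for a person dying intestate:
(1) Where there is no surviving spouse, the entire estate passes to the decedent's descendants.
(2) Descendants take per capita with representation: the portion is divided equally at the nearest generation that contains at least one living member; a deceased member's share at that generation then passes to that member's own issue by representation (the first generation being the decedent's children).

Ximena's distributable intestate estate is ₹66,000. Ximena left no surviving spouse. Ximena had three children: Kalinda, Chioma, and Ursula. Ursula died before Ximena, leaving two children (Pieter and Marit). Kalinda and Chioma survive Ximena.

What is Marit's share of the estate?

Marit receives ₹11,000.

The entire ₹66,000 passes to the descendants.
That amount (₹66,000) is divided into 3 shares of ₹22,000: Kalinda and Chioma each take ₹22,000; Ursula's ₹22,000 share passes to Ursula's issue.
Ursula's share (₹22,000) is divided into 2 shares of ₹11,000: Pieter and Marit each take ₹11,000.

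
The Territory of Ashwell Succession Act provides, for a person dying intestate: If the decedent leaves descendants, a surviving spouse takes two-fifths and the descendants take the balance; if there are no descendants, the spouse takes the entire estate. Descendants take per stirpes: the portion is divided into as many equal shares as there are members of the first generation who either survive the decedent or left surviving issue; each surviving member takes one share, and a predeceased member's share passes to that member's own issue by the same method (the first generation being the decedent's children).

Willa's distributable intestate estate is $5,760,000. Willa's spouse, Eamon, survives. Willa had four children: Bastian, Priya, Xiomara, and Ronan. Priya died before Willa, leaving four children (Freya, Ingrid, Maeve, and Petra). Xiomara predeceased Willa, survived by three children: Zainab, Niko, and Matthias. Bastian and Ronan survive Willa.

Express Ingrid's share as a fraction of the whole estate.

Eamon takes two-fifths of $5,760,000 = $2,304,000. The remaining $3,456,000 passes to the descendants.
The descendants' portion ($3,456,000) is divided into 4 shares of $864,000: Bastian and Ronan each take $864,000; Priya's $864,000 share passes to Priya's issue; Xiomara's $864,000 share passes to Xiomara's issue.
Priya's share ($864,000) is divided into 4 shares of $216,000: Freya, Ingrid, Maeve, and Petra each take $216,000.
Xiomara's share ($864,000) is divided into 3 shares of $288,000: Zainab, Niko, and Matthias each take $288,000.

Ingrid receives 3/80 of the estate.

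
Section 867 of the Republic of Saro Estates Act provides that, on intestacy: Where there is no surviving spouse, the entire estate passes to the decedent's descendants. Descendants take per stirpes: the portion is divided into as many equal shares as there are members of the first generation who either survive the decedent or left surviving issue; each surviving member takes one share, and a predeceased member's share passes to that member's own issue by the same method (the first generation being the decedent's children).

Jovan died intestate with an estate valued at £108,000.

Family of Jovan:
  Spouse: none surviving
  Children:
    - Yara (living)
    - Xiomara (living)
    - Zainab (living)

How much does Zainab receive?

The entire £108,000 passes to the descendants.
That amount (£108,000) is divided into 3 shares of £36,000: Yara, Xiomara, and Zainab each take £36,000.

Zainab receives £36,000.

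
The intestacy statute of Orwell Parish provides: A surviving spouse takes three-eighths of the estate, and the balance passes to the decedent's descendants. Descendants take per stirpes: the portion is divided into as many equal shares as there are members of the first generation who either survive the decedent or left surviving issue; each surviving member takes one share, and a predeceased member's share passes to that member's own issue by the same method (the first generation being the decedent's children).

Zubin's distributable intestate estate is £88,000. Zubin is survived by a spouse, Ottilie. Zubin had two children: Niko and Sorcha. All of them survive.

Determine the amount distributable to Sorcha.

Sorcha receives £27,500.

Ottilie takes three-eighths of £88,000 = £33,000. The remaining £55,000 passes to the descendants.
The descendants' portion (£55,000) is divided into 2 shares of £27,500: Niko and Sorcha each take £27,500.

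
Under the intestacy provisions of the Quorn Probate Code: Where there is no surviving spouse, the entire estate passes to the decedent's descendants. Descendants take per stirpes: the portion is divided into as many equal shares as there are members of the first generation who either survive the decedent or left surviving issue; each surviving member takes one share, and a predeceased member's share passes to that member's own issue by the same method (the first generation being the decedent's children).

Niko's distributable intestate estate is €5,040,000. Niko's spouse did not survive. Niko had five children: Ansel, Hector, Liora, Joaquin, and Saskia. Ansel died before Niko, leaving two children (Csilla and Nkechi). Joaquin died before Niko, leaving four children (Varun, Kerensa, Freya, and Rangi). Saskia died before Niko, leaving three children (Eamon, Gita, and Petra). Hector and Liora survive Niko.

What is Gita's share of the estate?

The entire €5,040,000 passes to the descendants.
That amount (€5,040,000) is divided into 5 shares of €1,008,000: Hector and Liora each take €1,008,000; Ansel's €1,008,000 share passes to Ansel's issue; Joaquin's €1,008,000 share passes to Joaquin's issue; Saskia's €1,008,000 share passes to Saskia's issue.
Ansel's share (€1,008,000) is divided into 2 shares of €504,000: Csilla and Nkechi each take €504,000.
Joaquin's share (€1,008,000) is divided into 4 shares of €252,000: Varun, Kerensa, Freya, and Rangi each take €252,000.
Saskia's share (€1,008,000) is divided into 3 shares of €336,000: Eamon, Gita, and Petra each take €336,000.

Gita receives €336,000.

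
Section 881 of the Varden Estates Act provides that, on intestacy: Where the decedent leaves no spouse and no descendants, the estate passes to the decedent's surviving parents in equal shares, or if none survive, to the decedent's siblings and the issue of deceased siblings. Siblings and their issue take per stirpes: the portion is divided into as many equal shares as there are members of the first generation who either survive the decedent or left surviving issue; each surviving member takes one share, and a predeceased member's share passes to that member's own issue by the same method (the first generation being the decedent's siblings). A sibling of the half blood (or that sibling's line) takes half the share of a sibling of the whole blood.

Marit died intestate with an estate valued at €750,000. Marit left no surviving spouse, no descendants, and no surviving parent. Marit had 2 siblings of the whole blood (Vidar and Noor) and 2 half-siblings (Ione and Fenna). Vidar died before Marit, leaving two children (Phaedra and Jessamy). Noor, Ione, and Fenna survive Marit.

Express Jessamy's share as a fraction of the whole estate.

The entire €750,000 passes to the siblings and their issue.
Counting each half-blood sibling's line as half a unit, there are 3 units in €750,000, so one unit is €250,000. Whole-blood lines (Vidar and Noor) take €250,000 each; half-blood lines (Ione and Fenna) take €125,000 each.
Vidar's share (€250,000) is divided into 2 shares of €125,000: Phaedra and Jessamy each take €125,000.

Jessamy receives 1/6 of the estate.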